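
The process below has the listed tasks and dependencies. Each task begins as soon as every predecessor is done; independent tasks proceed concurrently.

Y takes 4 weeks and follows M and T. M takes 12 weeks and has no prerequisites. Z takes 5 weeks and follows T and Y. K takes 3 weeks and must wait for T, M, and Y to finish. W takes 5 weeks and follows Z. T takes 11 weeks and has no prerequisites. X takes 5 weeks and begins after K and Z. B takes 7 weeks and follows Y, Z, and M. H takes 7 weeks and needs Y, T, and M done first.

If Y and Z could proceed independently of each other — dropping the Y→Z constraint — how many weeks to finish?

24

With the dependency in place, M→Y→Z→B = 12+4+5+7 = 28 sets the finish at 28 weeks.
Without Y→Z, Z's earliest start moves from 16 to 11.
After: M→Y→K→X = 12+4+3+5 = 24 → 24 weeks.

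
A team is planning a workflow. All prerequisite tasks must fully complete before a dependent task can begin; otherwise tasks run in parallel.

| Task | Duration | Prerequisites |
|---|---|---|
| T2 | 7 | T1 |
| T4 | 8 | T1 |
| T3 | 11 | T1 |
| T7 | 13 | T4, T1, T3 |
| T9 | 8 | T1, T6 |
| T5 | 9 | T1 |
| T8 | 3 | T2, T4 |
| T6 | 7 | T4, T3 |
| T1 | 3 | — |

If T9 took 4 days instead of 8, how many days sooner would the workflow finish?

Baseline: T1→T3→T6→T9 = 3+11+7+8 = 29 → 29 days.
T9 lies on that path, so at 4 days the path becomes 25 days.
The binding chain switches to T1→T3→T7 = 3+11+13 = 27; finish 27 days.
Change in finish: 27 − 29 = -2 days.

2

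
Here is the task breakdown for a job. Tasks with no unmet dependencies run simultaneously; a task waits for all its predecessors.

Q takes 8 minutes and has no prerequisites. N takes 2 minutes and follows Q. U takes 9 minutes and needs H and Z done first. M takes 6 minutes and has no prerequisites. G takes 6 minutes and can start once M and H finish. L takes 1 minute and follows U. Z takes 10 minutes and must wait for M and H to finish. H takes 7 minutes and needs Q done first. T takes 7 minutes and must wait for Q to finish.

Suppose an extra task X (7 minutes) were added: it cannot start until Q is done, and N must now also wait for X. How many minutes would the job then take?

35

Originally the job takes 35 minutes.
With X inserted, N now waits for max(Q, X).
New critical path: Q→H→Z→U→L = 8+7+10+9+1 = 35 ⇒ 35 minutes.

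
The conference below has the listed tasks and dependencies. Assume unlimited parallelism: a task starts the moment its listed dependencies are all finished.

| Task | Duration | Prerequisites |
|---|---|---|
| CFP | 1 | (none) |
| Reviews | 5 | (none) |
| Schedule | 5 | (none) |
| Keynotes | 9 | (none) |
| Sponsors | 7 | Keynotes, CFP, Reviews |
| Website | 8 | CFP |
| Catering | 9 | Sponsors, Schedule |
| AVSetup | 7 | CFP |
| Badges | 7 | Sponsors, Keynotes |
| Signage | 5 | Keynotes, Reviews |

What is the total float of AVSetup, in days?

The longest chain is Keynotes→Sponsors→Catering = 9+7+9 = 25; overall finish 25 days.
AVSetup finishes as early as 8 and must finish by 25.
So AVSetup can slip 25 − 8 = 17 days.

17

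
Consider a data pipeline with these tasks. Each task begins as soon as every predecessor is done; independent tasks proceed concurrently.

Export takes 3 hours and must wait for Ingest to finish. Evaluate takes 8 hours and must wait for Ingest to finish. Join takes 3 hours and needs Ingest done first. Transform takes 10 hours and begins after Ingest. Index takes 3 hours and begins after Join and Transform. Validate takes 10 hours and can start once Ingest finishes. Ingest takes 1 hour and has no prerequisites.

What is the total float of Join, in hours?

7

Critical path: Ingest→Transform→Index = 1+10+3 = 14, so the finish is 14 hours.
Longest path through Join: 7 hours (earliest finish 4, latest finish 11).
Float = 14 − 7 = 7.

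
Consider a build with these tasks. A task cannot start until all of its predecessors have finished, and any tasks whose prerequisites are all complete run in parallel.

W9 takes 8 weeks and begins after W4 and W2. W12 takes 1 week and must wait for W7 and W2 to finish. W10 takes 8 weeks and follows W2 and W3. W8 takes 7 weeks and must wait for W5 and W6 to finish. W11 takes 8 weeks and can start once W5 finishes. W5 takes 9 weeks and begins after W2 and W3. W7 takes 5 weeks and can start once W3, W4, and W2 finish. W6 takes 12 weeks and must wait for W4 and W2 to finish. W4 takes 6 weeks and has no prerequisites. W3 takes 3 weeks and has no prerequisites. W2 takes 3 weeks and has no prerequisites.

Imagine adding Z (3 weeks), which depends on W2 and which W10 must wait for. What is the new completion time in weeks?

25

Originally the project takes 25 weeks.
With Z inserted, W10 now waits for max(W2, W3, Z).
New critical path: W4→W6→W8 = 6+12+7 = 25 ⇒ 25 weeks.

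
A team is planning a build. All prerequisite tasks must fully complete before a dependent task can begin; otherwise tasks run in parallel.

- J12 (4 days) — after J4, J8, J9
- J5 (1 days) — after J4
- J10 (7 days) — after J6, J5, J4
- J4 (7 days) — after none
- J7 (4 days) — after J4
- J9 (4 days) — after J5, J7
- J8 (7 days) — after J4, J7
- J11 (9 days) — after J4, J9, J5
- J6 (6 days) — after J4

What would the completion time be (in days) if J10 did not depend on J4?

24

Before: longest chain J4→J7→J9→J11 = 7+4+4+9 = 24, finish 24.
Dropping J4→J10 doesn't change J10's earliest start (13); another predecessor still binds.
The longest chain is now J4→J7→J9→J11 = 7+4+4+9 = 24, so the plan takes 24 days.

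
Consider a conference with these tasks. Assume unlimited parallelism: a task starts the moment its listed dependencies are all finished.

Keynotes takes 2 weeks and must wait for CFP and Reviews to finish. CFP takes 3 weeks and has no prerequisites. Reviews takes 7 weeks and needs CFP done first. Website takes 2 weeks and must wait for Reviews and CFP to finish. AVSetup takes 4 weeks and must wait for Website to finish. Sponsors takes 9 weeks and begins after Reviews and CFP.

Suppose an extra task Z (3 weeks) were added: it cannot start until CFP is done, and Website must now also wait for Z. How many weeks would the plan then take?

19

Originally the plan takes 19 weeks.
With Z inserted, Website now waits for max(Reviews, CFP, Z).
New critical path: CFP→Reviews→Sponsors = 3+7+9 = 19 ⇒ 19 weeks.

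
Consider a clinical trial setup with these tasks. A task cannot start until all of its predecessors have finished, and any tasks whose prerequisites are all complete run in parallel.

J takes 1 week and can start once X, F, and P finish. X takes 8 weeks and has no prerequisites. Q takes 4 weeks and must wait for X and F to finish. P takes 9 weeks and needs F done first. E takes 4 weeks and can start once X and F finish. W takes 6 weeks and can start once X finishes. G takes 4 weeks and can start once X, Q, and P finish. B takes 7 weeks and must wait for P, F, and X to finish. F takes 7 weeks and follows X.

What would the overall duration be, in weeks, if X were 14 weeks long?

37

The binding path is X→F→P→B = 8+7+9+7 = 31; finish at 31 weeks.
X lies on that path, so at 14 weeks the path becomes 37 weeks.
No other chain overtakes it, so the finish is 37 weeks.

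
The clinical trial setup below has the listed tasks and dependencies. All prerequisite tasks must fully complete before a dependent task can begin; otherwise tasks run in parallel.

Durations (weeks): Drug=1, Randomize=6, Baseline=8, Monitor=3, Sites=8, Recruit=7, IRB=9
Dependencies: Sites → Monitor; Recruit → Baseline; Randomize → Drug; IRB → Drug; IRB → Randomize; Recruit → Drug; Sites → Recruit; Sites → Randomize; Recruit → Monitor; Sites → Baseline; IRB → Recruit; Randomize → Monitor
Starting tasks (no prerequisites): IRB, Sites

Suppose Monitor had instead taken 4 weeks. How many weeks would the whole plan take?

24

Critical path before the change: IRB→Recruit→Baseline = 9+7+8 = 24 giving 24 weeks.
Monitor is off the critical path — its longest chain is 19 weeks, giving 5 of slack.
No other chain overtakes it, so the finish is 24 weeks.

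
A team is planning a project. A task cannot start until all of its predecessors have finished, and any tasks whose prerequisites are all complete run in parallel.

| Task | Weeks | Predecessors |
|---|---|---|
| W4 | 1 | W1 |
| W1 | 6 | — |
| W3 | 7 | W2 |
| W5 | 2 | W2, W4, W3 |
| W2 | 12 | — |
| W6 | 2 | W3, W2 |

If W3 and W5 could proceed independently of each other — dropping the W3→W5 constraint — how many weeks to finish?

Before: longest chain W2→W3→W5 = 12+7+2 = 21, finish 21.
Without W3→W5, W5's earliest start moves from 19 to 12.
The longest chain is now W2→W3→W6 = 12+7+2 = 21, so the plan takes 21 weeks.

21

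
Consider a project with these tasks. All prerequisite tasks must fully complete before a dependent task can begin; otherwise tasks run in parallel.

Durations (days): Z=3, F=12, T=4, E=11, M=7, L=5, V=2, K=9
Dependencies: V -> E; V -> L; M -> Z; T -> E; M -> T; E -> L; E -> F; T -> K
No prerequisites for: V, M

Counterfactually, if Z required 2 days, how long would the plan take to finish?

The binding path is M→T→E→F = 7+4+11+12 = 34; finish at 34 days.
The longest path through Z is only 10 days, so Z has float 24.
No other chain overtakes it, so the finish is 34 days.

34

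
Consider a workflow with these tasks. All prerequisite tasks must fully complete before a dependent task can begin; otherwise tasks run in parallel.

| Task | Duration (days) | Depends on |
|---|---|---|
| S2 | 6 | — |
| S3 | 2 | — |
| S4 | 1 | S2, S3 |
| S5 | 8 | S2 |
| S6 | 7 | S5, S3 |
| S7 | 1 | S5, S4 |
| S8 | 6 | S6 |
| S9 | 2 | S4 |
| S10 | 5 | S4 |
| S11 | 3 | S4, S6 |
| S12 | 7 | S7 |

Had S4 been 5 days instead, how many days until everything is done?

27

Critical path before the change: S2→S5→S6→S8 = 6+8+7+6 = 27 giving 27 days.
S4 is off the critical path — its longest chain is 15 days, giving 12 of slack.
That remains the longest chain; total 27 days.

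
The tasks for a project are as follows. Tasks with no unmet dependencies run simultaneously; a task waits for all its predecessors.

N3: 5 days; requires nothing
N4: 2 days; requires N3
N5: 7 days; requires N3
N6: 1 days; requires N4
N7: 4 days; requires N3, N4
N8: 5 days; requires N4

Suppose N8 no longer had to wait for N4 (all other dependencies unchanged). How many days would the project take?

12

With the dependency in place, N3→N4→N8 = 5+2+5 = 12 sets the finish at 12 days.
Without N4→N8, N8's earliest start moves from 7 to 0.
The longest chain is now N3→N5 = 5+7 = 12, so the project takes 12 days.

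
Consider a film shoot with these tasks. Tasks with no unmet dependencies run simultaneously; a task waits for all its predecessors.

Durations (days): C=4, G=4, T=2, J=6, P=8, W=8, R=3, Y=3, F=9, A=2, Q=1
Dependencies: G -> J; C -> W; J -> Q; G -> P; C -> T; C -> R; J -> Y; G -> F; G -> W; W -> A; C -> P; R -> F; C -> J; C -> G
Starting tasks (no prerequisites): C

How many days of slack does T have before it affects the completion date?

12

C→G→W→A = 4+4+8+2 = 18 sets the makespan at 18 days.
T finishes as early as 6 and must finish by 18.
So T can slip 18 − 6 = 12 days.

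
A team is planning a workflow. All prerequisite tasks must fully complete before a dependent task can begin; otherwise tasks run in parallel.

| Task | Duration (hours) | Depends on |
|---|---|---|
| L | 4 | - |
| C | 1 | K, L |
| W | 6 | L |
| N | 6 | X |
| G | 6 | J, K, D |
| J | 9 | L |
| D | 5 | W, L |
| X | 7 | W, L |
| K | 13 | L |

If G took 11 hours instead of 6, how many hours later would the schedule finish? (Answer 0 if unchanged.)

5

The binding path is L→K→G = 4+13+6 = 23; finish at 23 hours.
G lies on that path, so at 11 hours the path becomes 28 hours.
The critical path is still L→K→G; finish is now 28 hours.
Change in finish: 28 − 23 = +5 hours.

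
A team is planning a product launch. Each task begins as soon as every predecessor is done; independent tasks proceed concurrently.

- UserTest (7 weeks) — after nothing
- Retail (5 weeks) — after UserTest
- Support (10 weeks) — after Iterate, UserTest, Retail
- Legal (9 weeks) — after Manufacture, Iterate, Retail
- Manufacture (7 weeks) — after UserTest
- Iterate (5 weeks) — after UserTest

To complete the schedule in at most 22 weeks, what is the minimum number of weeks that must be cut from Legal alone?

1

Current finish: 23 weeks; target: 22.
Legal is on every critical path, so each week cut from Legal cuts the finish by one (this holds down to a finish of 22).
Need 23 − 22 = 1 week off Legal → Legal becomes 8 weeks, finish becomes 22.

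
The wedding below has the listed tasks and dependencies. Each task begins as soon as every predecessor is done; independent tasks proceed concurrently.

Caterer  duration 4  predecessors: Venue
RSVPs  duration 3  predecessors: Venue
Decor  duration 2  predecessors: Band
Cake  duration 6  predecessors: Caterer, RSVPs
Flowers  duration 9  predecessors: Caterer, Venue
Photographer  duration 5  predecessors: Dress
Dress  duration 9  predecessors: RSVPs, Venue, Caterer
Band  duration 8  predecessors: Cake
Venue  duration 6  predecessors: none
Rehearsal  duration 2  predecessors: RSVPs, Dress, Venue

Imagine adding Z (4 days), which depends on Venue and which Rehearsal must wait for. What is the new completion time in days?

Originally the job takes 26 days.
With Z inserted, Rehearsal now waits for max(RSVPs, Dress, Venue, Z).
New critical path: Venue→Caterer→Cake→Band→Decor = 6+4+6+8+2 = 26 ⇒ 26 days.

26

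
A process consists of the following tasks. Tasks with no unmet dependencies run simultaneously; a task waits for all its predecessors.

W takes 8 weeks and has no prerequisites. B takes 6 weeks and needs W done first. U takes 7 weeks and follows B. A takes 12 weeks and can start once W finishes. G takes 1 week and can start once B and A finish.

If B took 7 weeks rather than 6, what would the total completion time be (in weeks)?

22

Actual critical path: W→B→U = 8+6+7 = 21 ⇒ 21 weeks.
B lies on that path, so at 7 weeks the path becomes 22 weeks.
That remains the longest chain; total 22 weeks.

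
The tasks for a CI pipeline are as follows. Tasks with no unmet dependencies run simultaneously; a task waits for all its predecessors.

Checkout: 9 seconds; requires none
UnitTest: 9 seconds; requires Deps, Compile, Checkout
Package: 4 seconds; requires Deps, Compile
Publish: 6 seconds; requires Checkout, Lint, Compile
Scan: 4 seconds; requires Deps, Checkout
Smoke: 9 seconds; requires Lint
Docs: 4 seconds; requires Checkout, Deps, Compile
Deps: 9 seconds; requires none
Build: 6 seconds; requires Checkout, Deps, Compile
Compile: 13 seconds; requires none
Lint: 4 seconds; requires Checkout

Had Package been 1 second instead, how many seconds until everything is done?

22

Critical path before the change: Checkout→Lint→Smoke = 9+4+9 = 22 giving 22 seconds.
The longest path through Package is only 17 seconds, so Package has float 5.
The critical path is still Checkout→Lint→Smoke; finish is now 22 seconds.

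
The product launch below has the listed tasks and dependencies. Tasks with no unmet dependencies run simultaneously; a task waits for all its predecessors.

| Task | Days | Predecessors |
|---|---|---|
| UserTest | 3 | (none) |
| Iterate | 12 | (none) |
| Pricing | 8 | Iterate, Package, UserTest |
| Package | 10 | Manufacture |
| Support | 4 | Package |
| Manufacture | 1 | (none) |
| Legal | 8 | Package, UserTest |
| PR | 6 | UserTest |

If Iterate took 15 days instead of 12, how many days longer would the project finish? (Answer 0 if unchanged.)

3

Critical path before the change: Iterate→Pricing = 12+8 = 20 giving 20 days.
Iterate is on the critical path; changing it to 15 makes that path 23 days.
No other chain overtakes it, so the finish is 23 days.
Change in finish: 23 − 20 = +3 days.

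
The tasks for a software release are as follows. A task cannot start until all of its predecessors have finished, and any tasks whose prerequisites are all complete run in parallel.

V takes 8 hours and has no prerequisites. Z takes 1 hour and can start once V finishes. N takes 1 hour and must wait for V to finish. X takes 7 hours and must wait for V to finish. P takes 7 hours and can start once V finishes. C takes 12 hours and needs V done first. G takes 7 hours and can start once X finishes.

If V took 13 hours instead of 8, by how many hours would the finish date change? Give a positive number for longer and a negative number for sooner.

Baseline: V→X→G = 8+7+7 = 22 → 22 hours.
V is on the critical path; changing it to 13 makes that path 27 hours.
The critical path is still V→X→G; finish is now 27 hours.
Change in finish: 27 − 22 = +5 hours.

5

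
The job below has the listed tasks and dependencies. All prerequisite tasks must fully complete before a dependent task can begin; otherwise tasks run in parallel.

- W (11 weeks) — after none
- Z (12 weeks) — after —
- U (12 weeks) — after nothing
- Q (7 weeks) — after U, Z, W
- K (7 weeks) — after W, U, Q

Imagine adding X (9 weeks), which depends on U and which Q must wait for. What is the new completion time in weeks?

35

Originally the plan takes 26 weeks.
With X inserted, Q now waits for max(U, Z, W, X).
New critical path: U→X→Q→K = 12+9+7+7 = 35 ⇒ 35 weeks.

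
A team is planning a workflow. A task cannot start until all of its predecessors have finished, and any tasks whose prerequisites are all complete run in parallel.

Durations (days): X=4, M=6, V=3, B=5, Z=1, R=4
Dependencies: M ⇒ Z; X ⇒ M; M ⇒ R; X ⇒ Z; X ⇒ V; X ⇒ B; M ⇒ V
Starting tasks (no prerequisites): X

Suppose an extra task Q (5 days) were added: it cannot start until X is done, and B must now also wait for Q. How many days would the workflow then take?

Originally the workflow takes 14 days.
With Q inserted, B now waits for max(X, Q).
New critical path: X→Q→B = 4+5+5 = 14 ⇒ 14 days.

14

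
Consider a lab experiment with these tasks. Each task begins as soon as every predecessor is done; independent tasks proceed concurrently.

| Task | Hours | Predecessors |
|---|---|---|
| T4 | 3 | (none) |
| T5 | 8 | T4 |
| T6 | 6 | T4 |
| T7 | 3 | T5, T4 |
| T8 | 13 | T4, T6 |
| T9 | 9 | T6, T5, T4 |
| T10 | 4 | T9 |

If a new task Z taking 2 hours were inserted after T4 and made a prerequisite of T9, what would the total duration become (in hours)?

Originally the lab experiment takes 24 hours.
With Z inserted, T9 now waits for max(T6, T5, T4, Z).
New critical path: T4→T5→T9→T10 = 3+8+9+4 = 24 ⇒ 24 hours.

24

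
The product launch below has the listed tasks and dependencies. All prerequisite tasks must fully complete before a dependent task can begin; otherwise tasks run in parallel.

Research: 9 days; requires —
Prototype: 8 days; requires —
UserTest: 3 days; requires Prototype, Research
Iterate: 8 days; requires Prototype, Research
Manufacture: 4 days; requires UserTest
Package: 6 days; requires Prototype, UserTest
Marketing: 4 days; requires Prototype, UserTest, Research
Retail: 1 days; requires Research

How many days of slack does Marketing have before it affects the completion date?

The longest chain is Research→UserTest→Package = 9+3+6 = 18; overall finish 18 days.
Marketing finishes as early as 16 and must finish by 18.
Slack of Marketing = 14 − 12 = 2 days.

2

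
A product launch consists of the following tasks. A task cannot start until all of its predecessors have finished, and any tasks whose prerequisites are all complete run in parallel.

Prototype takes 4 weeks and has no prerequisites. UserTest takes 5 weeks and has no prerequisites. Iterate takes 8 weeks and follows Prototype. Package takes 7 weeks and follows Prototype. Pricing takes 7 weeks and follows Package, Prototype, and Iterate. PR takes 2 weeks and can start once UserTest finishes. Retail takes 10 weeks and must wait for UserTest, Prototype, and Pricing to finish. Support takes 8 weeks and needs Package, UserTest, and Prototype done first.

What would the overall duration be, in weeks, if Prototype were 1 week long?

26

As given, the longest chain is Prototype→Iterate→Pricing→Retail = 4+8+7+10 = 29, so the finish is 29 weeks.
Since Prototype is critical, the -3 change carries straight to that chain (now 26 weeks).
That remains the longest chain; total 26 weeks.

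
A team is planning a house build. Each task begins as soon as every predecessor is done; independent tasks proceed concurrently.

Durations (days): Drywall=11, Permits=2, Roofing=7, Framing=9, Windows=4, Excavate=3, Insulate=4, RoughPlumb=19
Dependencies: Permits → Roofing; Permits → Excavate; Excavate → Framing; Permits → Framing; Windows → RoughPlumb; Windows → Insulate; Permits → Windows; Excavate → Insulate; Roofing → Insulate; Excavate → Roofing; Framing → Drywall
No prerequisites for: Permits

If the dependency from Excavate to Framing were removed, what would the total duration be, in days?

25

Original critical path: Permits→Excavate→Framing→Drywall = 2+3+9+11 = 25 ⇒ 25 days.
Without Excavate→Framing, Framing's earliest start moves from 5 to 2.
The longest chain is now Permits→Windows→RoughPlumb = 2+4+19 = 25, so the plan takes 25 days.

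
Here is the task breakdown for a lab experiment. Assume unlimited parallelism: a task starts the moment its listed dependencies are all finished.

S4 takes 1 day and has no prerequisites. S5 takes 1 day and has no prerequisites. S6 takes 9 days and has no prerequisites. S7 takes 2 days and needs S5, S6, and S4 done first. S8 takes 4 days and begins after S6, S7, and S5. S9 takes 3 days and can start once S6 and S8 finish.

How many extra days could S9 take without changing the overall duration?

0

S6→S7→S8→S9 = 9+2+4+3 = 18 sets the makespan at 18 days.
The longest chain containing S9 totals 18 days.
Float = 18 − 18 = 0.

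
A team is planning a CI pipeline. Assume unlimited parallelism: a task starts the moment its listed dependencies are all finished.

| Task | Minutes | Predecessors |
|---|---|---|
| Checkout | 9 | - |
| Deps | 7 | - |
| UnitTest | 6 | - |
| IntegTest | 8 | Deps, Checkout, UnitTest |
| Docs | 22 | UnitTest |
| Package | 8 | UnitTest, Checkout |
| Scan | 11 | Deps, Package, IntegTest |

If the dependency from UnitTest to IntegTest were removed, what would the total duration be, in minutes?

28

Before: longest chain Checkout→IntegTest→Scan = 9+8+11 = 28, finish 28.
Dropping UnitTest→IntegTest doesn't change IntegTest's earliest start (9); another predecessor still binds.
After: Checkout→IntegTest→Scan = 9+8+11 = 28 → 28 minutes.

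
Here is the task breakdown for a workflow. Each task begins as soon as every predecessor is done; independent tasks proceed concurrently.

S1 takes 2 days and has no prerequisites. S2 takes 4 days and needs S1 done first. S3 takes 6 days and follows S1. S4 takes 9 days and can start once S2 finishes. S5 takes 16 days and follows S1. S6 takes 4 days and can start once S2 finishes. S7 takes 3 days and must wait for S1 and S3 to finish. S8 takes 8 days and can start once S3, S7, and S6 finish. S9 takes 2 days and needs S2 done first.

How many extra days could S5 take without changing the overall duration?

1

Critical path: S1→S3→S7→S8 = 2+6+3+8 = 19, so the finish is 19 days.
S5 finishes as early as 18 and must finish by 19.
So S5 can slip 19 − 18 = 1 day.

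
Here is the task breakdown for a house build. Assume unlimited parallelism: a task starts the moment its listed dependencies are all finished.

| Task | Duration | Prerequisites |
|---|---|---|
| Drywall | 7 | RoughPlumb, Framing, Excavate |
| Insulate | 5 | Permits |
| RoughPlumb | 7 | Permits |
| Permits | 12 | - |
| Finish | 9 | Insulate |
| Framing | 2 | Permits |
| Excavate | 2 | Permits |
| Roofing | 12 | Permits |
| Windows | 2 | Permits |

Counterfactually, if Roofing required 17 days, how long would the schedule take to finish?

29

Actual critical path: Permits→RoughPlumb→Drywall = 12+7+7 = 26 ⇒ 26 days.
Roofing is off the critical path — its longest chain is 24 days, giving 2 of slack.
Now Permits→Roofing = 12+17 = 29 is longest, so the finish becomes 29 days.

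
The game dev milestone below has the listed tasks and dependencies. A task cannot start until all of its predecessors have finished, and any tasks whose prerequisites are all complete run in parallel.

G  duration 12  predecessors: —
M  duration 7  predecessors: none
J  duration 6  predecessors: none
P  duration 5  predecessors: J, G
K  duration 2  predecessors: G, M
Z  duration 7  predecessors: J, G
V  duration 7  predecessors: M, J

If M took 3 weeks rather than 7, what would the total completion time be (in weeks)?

19

Baseline: G→Z = 12+7 = 19 → 19 weeks.
M has 5 weeks of float (longest path through it is 14).
The critical path is still G→Z; finish is now 19 weeks.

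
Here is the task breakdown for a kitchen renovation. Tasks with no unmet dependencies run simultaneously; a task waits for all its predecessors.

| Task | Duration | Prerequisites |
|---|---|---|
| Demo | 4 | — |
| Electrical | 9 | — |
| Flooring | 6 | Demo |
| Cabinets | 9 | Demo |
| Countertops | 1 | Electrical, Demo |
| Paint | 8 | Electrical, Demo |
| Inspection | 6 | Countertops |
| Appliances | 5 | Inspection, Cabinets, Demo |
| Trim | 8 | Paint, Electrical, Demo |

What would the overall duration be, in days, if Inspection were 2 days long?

25

Critical path before the change: Electrical→Paint→Trim = 9+8+8 = 25 giving 25 days.
Inspection has 4 days of float (longest path through it is 21).
No other chain overtakes it, so the finish is 25 days.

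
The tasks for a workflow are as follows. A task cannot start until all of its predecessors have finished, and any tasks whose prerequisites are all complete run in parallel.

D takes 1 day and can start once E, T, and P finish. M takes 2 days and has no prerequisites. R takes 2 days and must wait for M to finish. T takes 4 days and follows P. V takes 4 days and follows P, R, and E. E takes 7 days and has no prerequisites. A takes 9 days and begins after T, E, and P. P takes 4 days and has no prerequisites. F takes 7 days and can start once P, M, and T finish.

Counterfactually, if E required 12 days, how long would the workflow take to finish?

Baseline: P→T→A = 4+4+9 = 17 → 17 days.
The longest path through E is only 16 days, so E has float 1.
Now E→A = 12+9 = 21 is longest, so the finish becomes 21 days.

21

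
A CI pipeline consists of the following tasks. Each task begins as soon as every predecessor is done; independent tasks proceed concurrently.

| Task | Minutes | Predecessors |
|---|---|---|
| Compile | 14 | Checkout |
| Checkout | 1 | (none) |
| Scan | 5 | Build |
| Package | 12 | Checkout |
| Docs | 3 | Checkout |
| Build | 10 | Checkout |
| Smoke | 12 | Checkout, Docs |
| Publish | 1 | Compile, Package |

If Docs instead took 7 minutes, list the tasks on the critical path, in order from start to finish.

Checkout, Docs, Smoke

The binding path is Checkout→Docs→Smoke = 1+3+12 = 16; finish at 16 minutes.
Docs is on the critical path; changing it to 7 makes that path 20 minutes.
The critical path is still Checkout→Docs→Smoke; finish is now 20 minutes.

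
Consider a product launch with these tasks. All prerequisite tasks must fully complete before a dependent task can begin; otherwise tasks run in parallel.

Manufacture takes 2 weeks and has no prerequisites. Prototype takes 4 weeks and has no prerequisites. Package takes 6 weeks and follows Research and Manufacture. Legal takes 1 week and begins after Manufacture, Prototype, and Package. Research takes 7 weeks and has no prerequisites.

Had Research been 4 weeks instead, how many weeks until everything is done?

11

Critical path before the change: Research→Package→Legal = 7+6+1 = 14 giving 14 weeks.
Research is on the critical path; changing it to 4 makes that path 11 weeks.
The critical path is still Research→Package→Legal; finish is now 11 weeks.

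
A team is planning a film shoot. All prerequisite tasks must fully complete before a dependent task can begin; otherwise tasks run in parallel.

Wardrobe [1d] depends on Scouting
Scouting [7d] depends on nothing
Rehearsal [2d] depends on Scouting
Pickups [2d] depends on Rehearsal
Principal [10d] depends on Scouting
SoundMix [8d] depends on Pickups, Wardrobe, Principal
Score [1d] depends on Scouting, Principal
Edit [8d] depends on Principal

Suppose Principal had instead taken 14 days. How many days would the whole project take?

29

Baseline: Scouting→Principal→Edit = 7+10+8 = 25 → 25 days.
Since Principal is critical, the +4 change carries straight to that chain (now 29 days).
No other chain overtakes it, so the finish is 29 days.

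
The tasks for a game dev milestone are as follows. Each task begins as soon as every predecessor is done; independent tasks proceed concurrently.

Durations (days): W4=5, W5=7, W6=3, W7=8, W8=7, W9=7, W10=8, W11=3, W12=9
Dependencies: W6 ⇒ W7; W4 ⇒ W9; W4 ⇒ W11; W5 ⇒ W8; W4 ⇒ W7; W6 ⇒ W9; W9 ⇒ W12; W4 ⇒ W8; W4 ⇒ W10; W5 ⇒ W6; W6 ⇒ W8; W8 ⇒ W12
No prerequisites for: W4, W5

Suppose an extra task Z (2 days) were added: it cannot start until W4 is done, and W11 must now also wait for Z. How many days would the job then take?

26

Originally the job takes 26 days.
With Z inserted, W11 now waits for max(W4, Z).
New critical path: W5→W6→W8→W12 = 7+3+7+9 = 26 ⇒ 26 days.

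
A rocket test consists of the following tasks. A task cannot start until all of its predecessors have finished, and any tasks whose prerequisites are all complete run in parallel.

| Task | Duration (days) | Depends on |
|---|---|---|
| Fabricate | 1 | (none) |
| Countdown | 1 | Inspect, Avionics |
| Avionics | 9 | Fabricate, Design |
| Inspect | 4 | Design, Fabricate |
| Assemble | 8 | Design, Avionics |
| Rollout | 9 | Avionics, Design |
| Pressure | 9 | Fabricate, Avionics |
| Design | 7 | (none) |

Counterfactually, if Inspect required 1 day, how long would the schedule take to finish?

25

The binding path is Design→Avionics→Pressure = 7+9+9 = 25; finish at 25 days.
The longest path through Inspect is only 12 days, so Inspect has float 13.
That remains the longest chain; total 25 days.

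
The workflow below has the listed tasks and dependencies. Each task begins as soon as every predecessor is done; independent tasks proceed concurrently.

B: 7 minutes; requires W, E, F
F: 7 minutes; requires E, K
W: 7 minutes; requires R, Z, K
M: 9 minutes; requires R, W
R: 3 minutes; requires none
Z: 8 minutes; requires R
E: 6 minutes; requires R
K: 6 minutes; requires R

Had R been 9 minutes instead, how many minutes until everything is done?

The binding path is R→Z→W→M = 3+8+7+9 = 27; finish at 27 minutes.
R lies on that path, so at 9 minutes the path becomes 33 minutes.
No other chain overtakes it, so the finish is 33 minutes.

33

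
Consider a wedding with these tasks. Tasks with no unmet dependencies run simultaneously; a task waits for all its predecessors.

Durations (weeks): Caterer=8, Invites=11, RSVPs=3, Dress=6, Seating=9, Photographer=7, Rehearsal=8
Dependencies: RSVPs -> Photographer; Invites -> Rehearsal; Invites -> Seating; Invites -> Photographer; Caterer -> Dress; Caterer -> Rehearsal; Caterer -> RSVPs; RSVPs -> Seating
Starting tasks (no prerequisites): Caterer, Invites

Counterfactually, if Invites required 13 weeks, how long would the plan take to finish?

Baseline: Invites→Seating = 11+9 = 20 → 20 weeks.
Invites is on the critical path; changing it to 13 makes that path 22 weeks.
That remains the longest chain; total 22 weeks.

22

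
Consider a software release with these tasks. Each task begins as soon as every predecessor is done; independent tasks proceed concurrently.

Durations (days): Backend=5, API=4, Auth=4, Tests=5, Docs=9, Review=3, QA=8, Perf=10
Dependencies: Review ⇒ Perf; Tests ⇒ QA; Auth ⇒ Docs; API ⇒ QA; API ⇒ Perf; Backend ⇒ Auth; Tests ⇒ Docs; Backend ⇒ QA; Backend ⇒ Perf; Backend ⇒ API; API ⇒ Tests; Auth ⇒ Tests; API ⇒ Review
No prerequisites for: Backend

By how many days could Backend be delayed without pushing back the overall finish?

0

The longest chain is Backend→API→Tests→Docs = 5+4+5+9 = 23; overall finish 23 days.
Longest path through Backend: 23 days (earliest finish 5, latest finish 5).
So Backend can slip 5 − 5 = 0 days.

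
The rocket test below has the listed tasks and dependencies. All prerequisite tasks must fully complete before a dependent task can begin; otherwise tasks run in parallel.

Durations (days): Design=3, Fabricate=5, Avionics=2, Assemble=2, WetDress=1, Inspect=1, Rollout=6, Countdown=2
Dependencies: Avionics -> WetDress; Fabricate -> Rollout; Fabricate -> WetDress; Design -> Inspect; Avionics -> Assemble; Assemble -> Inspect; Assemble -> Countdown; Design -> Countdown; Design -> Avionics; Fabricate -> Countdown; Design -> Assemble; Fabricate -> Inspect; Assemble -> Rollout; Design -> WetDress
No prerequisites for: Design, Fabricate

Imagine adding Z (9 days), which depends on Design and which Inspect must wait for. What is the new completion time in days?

Originally the project takes 13 days.
With Z inserted, Inspect now waits for max(Assemble, Fabricate, Design, Z).
New critical path: Design→Z→Inspect = 3+9+1 = 13 ⇒ 13 days.

13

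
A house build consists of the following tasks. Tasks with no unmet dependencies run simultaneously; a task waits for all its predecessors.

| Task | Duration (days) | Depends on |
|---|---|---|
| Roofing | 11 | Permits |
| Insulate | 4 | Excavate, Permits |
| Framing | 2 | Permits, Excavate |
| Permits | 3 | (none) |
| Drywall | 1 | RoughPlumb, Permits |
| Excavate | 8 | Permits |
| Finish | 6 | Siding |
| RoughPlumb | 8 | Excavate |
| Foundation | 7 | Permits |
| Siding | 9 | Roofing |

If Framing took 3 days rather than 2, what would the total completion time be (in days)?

29

As given, the longest chain is Permits→Roofing→Siding→Finish = 3+11+9+6 = 29, so the finish is 29 days.
Framing has 16 days of float (longest path through it is 13).
That remains the longest chain; total 29 days.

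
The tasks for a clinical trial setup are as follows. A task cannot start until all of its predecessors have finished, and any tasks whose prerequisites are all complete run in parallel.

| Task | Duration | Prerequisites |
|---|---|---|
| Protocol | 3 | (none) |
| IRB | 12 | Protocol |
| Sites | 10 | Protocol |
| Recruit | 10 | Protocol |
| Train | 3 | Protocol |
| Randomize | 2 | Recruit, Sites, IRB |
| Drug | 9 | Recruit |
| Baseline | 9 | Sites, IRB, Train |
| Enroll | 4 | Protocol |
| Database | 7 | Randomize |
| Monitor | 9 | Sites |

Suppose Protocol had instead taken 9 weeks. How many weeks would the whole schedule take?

The binding path is Protocol→IRB→Randomize→Database = 3+12+2+7 = 24; finish at 24 weeks.
Protocol is on the critical path; changing it to 9 makes that path 30 weeks.
That remains the longest chain; total 30 weeks.

30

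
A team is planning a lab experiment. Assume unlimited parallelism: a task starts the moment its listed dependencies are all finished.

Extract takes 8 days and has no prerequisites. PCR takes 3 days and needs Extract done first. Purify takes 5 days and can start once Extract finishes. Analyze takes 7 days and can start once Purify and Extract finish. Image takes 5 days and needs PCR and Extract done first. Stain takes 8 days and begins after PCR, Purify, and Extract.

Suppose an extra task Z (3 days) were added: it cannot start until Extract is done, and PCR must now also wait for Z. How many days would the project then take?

22

Originally the project takes 21 days.
With Z inserted, PCR now waits for max(Extract, Z).
New critical path: Extract→Z→PCR→Stain = 8+3+3+8 = 22 ⇒ 22 days.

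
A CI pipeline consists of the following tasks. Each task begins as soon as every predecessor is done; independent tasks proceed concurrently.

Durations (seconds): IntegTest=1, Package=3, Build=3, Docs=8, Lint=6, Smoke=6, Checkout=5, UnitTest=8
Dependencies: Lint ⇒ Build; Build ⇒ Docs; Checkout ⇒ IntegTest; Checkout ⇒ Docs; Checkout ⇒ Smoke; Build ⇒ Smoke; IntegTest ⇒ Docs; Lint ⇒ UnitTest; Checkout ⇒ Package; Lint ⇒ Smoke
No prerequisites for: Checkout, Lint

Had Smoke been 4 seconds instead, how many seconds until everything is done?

17

The binding path is Lint→Build→Docs = 6+3+8 = 17; finish at 17 seconds.
Smoke is off the critical path — its longest chain is 15 seconds, giving 2 of slack.
No other chain overtakes it, so the finish is 17 seconds.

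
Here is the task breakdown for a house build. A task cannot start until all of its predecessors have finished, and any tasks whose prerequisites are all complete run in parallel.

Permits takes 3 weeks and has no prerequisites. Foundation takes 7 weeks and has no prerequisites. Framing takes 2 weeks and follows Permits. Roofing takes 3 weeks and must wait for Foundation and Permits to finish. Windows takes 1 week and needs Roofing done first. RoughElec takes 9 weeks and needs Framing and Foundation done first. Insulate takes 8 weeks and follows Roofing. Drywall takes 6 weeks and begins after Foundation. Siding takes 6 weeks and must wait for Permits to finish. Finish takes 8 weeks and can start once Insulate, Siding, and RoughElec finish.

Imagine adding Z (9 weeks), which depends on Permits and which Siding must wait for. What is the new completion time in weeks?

Originally the job takes 26 weeks.
With Z inserted, Siding now waits for max(Permits, Z).
New critical path: Permits→Z→Siding→Finish = 3+9+6+8 = 26 ⇒ 26 weeks.

26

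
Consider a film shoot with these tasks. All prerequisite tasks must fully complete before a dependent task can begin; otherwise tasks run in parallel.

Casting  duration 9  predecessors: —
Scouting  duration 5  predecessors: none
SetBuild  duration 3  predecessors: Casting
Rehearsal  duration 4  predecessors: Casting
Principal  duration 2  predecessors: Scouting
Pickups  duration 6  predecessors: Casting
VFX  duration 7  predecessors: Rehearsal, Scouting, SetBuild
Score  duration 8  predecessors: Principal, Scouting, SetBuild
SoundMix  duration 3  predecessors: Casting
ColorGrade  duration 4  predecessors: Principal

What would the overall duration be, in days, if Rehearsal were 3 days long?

20

As given, the longest chain is Casting→Rehearsal→VFX = 9+4+7 = 20, so the finish is 20 days.
Rehearsal lies on that path, so at 3 days the path becomes 19 days.
New critical path: Casting→SetBuild→Score = 9+3+8 = 20 ⇒ 20 days.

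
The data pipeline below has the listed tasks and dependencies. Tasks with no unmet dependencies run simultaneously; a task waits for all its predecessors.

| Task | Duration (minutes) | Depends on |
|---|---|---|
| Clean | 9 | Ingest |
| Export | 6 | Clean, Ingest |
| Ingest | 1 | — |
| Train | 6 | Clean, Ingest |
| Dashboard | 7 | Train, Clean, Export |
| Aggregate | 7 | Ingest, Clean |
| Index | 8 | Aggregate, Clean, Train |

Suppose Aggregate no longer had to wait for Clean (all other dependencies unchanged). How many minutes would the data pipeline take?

24

With the dependency in place, Ingest→Clean→Aggregate→Index = 1+9+7+8 = 25 sets the finish at 25 minutes.
Without Clean→Aggregate, Aggregate's earliest start moves from 10 to 1.
After: Ingest→Clean→Train→Index = 1+9+6+8 = 24 → 24 minutes.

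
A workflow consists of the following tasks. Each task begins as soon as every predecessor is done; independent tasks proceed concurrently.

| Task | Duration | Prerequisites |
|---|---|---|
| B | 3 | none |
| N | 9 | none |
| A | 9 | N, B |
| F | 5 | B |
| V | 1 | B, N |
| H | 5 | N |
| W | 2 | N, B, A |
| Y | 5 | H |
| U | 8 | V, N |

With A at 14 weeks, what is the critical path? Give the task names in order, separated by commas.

Actual critical path: N→A→W = 9+9+2 = 20 ⇒ 20 weeks.
A lies on that path, so at 14 weeks the path becomes 25 weeks.
The critical path is still N→A→W; finish is now 25 weeks.

N, A, W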